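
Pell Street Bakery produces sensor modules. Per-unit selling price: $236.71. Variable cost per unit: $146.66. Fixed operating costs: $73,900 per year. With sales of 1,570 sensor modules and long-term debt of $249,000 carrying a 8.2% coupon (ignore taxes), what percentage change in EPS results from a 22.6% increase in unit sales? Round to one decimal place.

Total contribution margin = 1,570 × $90.05 = $141,378.50.
Subtracting fixed costs: EBIT = $141,378.50 − $73,900 = $67,478.50.
After interest of $20,418.00, pre-tax earnings = $47,060.50.
DCL = total CM / (EBIT − I) = $141,378.50 / $47,060.50 = 3.0042.
EPS therefore changes by 3.0042 × (+22.6%) = +67.9%.

+67.9%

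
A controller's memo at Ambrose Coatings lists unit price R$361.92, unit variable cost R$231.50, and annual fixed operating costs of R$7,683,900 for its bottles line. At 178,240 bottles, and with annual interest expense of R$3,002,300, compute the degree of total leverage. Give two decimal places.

Contribution at this volume is 178,240 × R$130.42 = R$23,246,060.80.
Subtracting fixed costs: EBIT = R$23,246,060.80 − R$7,683,900 = R$15,562,160.80. Interest = R$3,002,300.00.
DOL = R$23,246,060.80 ÷ R$15,562,160.80 = 1.4938; DFL = R$15,562,160.80 ÷ R$12,559,860.80 = 1.2390.
DCL = DOL × DFL = 1.4938 × 1.2390 = 1.8508.

1.85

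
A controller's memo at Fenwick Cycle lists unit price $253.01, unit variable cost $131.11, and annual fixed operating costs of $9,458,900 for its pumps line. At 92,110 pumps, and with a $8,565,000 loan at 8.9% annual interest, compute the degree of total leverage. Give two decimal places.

11.15

Total contribution margin = 92,110 × $121.90 = $11,228,209.00.
EBIT = $11,228,209.00 − $9,458,900 = $1,769,309.00. Interest = $762,285.00.
DOL = $11,228,209.00 ÷ $1,769,309.00 = 6.3461; DFL = $1,769,309.00 ÷ $1,007,024.00 = 1.7570.
Combined leverage = 6.3461 × 1.7570 = 11.1501.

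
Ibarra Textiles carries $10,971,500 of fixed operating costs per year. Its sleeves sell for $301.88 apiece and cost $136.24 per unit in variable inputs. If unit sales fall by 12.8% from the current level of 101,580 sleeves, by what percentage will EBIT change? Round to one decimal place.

-36.8%

At 101,580 units, contribution = 101,580 × $165.64 = $16,825,711.20.
EBIT = $16,825,711.20 − $10,971,500 = $5,854,211.20.
So DOL = total CM / EBIT = $16,825,711.20 / $5,854,211.20 = 2.8741.
So EBIT moves 2.8741 × (-12.8%) = -36.8%.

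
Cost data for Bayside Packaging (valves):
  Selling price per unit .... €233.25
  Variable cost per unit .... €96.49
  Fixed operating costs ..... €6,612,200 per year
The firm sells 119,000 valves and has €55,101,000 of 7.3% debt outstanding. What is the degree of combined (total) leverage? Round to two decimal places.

2.89

Contribution at this volume is 119,000 × €136.76 = €16,274,440.00.
Subtracting fixed costs: EBIT = €16,274,440.00 − €6,612,200 = €9,662,240.00. Interest = €4,022,373.00.
DOL = €16,274,440.00 ÷ €9,662,240.00 = 1.6843; DFL = €9,662,240.00 ÷ €5,639,867.00 = 1.7132.
Combined leverage = 1.6843 × 1.7132 = 2.8855.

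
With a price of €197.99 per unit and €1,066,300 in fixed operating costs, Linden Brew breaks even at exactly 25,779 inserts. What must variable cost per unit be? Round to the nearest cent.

€156.63

Contribution per unit must be FC / Q = €1,066,300 / 25,779 = €41.3631.
Hence VC = price − CM = €197.99 − €41.3631 = €156.63.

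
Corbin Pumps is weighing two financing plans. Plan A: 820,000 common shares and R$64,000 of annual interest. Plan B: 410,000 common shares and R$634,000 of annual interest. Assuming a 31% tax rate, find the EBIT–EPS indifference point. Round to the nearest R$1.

R$1,204,000

At indifference, (EBIT − 64,000)(1 − t)/820,000 = (EBIT − 634,000)(1 − t)/410,000.
Cancelling (1 − t) and cross-multiplying: 410,000·(EBIT − 64,000) = 820,000·(EBIT − 634,000).
Solving, EBIT = (634,000·820,000 − 64,000·410,000) / (820,000 − 410,000) = 493,640,000,000 / 410,000 = 1,204,000.00.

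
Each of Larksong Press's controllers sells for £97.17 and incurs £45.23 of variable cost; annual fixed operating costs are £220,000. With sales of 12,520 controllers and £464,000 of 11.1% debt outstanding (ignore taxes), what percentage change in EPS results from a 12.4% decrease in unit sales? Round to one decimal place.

Total contribution margin = 12,520 × £51.94 = £650,288.80.
Subtracting fixed costs: EBIT = £650,288.80 − £220,000 = £430,288.80.
Interest = £51,504.00, so EBIT − I = £378,784.80.
Degree of combined leverage = contribution ÷ (EBIT − I) = £650,288.80 ÷ £378,784.80 = 1.7168.
EPS therefore changes by 1.7168 × (-12.4%) = -21.3%.

-21.3%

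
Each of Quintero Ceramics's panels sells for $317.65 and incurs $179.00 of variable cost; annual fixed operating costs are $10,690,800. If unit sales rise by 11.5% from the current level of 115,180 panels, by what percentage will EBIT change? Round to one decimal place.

+34.8%

Total contribution margin = 115,180 × $138.65 = $15,969,707.00.
Operating income = contribution − fixed costs = $15,969,707.00 − $10,690,800 = $5,278,907.00.
DOL = contribution ÷ EBIT = $15,969,707.00 ÷ $5,278,907.00 = 3.0252.
%ΔEBIT = DOL × %ΔSales = 3.0252 × +11.5% = +34.8%.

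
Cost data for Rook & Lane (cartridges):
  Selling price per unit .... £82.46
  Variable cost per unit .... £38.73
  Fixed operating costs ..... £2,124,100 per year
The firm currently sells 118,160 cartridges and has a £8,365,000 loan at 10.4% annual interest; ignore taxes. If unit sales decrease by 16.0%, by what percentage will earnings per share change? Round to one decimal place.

Total contribution margin = 118,160 × £43.73 = £5,167,136.80.
Subtracting fixed costs: EBIT = £5,167,136.80 − £2,124,100 = £3,043,036.80.
After interest of £869,960.00, pre-tax earnings = £2,173,076.80.
DCL = total CM / (EBIT − I) = £5,167,136.80 / £2,173,076.80 = 2.3778.
EPS therefore changes by 2.3778 × (-16.0%) = -38.0%.

-38.0%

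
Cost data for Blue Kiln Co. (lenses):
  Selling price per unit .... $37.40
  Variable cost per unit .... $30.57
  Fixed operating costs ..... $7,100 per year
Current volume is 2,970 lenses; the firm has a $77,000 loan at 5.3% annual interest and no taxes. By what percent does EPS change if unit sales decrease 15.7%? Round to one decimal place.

-35.0%

Total contribution margin = 2,970 × $6.83 = $20,285.10.
EBIT = $20,285.10 − $7,100 = $13,185.10.
After interest of $4,081.00, pre-tax earnings = $9,104.10.
Degree of combined leverage = contribution ÷ (EBIT − I) = $20,285.10 ÷ $9,104.10 = 2.2281.
%ΔEPS = DCL × %ΔSales = 2.2281 × -15.7% = -35.0%.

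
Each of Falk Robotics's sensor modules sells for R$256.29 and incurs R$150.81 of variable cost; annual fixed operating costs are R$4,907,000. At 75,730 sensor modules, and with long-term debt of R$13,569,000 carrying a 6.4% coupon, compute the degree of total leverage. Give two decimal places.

Contribution at this volume is 75,730 × R$105.48 = R$7,988,000.40.
Operating income = contribution − fixed costs = R$7,988,000.40 − R$4,907,000 = R$3,081,000.40. Interest = R$868,416.00.
DOL = R$7,988,000.40 ÷ R$3,081,000.40 = 2.5927; DFL = R$3,081,000.40 ÷ R$2,212,584.40 = 1.3925.
Combined leverage = 2.5927 × 1.3925 = 3.6103.

3.61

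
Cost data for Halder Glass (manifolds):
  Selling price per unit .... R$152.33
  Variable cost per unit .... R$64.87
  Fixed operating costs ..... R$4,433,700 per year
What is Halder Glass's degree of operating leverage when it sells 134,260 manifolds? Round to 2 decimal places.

1.61

Contribution at this volume is 134,260 × R$87.46 = R$11,742,379.60.
EBIT = R$11,742,379.60 − R$4,433,700 = R$7,308,679.60.
Degree of operating leverage = R$11,742,379.60 / R$7,308,679.60 = 1.6066.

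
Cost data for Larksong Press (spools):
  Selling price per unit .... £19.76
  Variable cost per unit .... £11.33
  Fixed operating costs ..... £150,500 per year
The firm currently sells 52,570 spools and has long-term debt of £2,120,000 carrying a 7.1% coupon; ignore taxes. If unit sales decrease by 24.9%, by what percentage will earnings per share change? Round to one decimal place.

At 52,570 units, contribution = 52,570 × £8.43 = £443,165.10.
EBIT = £443,165.10 − £150,500 = £292,665.10.
After interest of £150,520.00, pre-tax earnings = £142,145.10.
Degree of combined leverage = contribution ÷ (EBIT − I) = £443,165.10 ÷ £142,145.10 = 3.1177.
%ΔEPS = DCL × %ΔSales = 3.1177 × -24.9% = -77.6%.

-77.6%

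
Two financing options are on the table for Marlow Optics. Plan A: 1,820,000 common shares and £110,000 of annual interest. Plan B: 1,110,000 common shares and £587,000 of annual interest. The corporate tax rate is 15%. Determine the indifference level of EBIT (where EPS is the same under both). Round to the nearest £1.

Set EPS_A = EPS_B: (EBIT − £110,000)(1 − 0.15) ÷ 1,820,000 = (EBIT − £587,000)(1 − 0.15) ÷ 1,110,000.
Cancelling (1 − t) and cross-multiplying: 1,110,000·(EBIT − 110,000) = 1,820,000·(EBIT − 587,000).
EBIT × (1,820,000 − 1,110,000) = 587,000 × 1,820,000 − 110,000 × 1,110,000 = 946,240,000,000, so EBIT = 946,240,000,000 ÷ 710,000 = 1,332,732.39.

£1,332,732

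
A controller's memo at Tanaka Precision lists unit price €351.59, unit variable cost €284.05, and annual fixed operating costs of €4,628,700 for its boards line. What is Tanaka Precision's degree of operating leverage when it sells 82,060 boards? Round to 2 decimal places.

Total contribution margin = 82,060 × €67.54 = €5,542,332.40.
Operating income = contribution − fixed costs = €5,542,332.40 − €4,628,700 = €913,632.40.
Degree of operating leverage = €5,542,332.40 / €913,632.40 = 6.0663.

6.07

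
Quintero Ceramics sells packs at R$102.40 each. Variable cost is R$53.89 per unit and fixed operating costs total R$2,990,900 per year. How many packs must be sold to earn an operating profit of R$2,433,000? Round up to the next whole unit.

111,810 packs

Unit CM = price − variable cost = R$102.40 − R$53.89 = R$48.51.
Required volume = (fixed costs + target profit) ÷ CM = (R$2,990,900 + R$2,433,000) ÷ R$48.51 = 111,809.94, so 111,810 packs.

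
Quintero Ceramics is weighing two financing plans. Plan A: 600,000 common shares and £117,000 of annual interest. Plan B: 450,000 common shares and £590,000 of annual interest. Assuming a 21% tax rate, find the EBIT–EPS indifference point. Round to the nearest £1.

At indifference, (EBIT − 117,000)(1 − t)/600,000 = (EBIT − 590,000)(1 − t)/450,000.
Cancelling (1 − t) and cross-multiplying: 450,000·(EBIT − 117,000) = 600,000·(EBIT − 590,000).
Solving, EBIT = (590,000·600,000 − 117,000·450,000) / (600,000 − 450,000) = 301,350,000,000 / 150,000 = 2,009,000.00.

£2,009,000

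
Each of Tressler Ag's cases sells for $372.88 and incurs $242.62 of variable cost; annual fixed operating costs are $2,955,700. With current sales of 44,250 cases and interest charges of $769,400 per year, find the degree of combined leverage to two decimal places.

2.83

Contribution at this volume is 44,250 × $130.26 = $5,764,005.00.
Subtracting fixed costs: EBIT = $5,764,005.00 − $2,955,700 = $2,808,305.00. Interest = $769,400.00, so EBIT − I = $2,038,905.00.
Degree of total leverage = total CM / (EBIT − interest) = $5,764,005.00 / $2,038,905.00 = 2.8270.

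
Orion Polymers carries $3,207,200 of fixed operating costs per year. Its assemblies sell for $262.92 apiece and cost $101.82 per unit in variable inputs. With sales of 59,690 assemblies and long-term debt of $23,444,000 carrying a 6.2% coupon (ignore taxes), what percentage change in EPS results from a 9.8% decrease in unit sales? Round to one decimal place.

At 59,690 units, contribution = 59,690 × $161.10 = $9,616,059.00.
Operating income = contribution − fixed costs = $9,616,059.00 − $3,207,200 = $6,408,859.00.
Interest = $1,453,528.00, so EBIT − I = $4,955,331.00.
Degree of combined leverage = contribution ÷ (EBIT − I) = $9,616,059.00 ÷ $4,955,331.00 = 1.9405.
%ΔEPS = DCL × %ΔSales = 1.9405 × -9.8% = -19.0%.

-19.0%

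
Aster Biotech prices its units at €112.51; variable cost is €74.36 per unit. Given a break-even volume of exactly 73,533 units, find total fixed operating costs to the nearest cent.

€2,805,283.95

Contribution margin per unit = €112.51 − €74.36 = €38.15.
Since BE = FC / CM, FC = 73,533 × €38.15 = €2,805,283.95.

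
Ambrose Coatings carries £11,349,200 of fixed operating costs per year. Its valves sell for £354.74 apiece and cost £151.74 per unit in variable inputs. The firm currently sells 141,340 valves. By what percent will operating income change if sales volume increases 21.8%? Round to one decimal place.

+36.1%

Total contribution margin = 141,340 × £203.00 = £28,692,020.00.
Subtracting fixed costs: EBIT = £28,692,020.00 − £11,349,200 = £17,342,820.00.
DOL = contribution ÷ EBIT = £28,692,020.00 ÷ £17,342,820.00 = 1.6544.
%ΔEBIT = DOL × %ΔSales = 1.6544 × +21.8% = +36.1%.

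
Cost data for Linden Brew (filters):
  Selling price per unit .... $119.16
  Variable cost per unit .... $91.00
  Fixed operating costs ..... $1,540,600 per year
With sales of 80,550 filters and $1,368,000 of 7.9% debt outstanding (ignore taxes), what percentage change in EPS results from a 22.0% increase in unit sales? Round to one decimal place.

At 80,550 units, contribution = 80,550 × $28.16 = $2,268,288.00.
Subtracting fixed costs: EBIT = $2,268,288.00 − $1,540,600 = $727,688.00.
Interest = $108,072.00, so EBIT − I = $619,616.00.
Degree of combined leverage = contribution ÷ (EBIT − I) = $2,268,288.00 ÷ $619,616.00 = 3.6608.
EPS therefore changes by 3.6608 × (+22.0%) = +80.5%.

+80.5%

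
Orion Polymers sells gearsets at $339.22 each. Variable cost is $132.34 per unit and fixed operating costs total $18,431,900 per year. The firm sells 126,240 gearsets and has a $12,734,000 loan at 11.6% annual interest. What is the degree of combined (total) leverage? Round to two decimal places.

Total contribution margin = 126,240 × $206.88 = $26,116,531.20.
Subtracting fixed costs: EBIT = $26,116,531.20 − $18,431,900 = $7,684,631.20. Interest = $1,477,144.00, so EBIT − I = $6,207,487.20.
DCL = contribution ÷ (EBIT − I) = $26,116,531.20 ÷ $6,207,487.20 = 4.2073.

4.21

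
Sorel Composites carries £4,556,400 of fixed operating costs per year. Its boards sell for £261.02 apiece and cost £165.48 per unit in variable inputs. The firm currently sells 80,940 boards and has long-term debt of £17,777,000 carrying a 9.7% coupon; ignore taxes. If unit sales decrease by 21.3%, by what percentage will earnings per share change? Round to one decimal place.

Total contribution margin = 80,940 × £95.54 = £7,733,007.60.
Subtracting fixed costs: EBIT = £7,733,007.60 − £4,556,400 = £3,176,607.60.
After interest of £1,724,369.00, pre-tax earnings = £1,452,238.60.
Degree of combined leverage = contribution ÷ (EBIT − I) = £7,733,007.60 ÷ £1,452,238.60 = 5.3249.
%ΔEPS = DCL × %ΔSales = 5.3249 × -21.3% = -113.4%.

-113.4%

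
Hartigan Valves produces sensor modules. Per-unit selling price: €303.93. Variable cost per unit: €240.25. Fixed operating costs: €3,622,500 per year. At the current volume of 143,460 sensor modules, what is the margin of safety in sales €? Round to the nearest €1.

€26,312,438

Unit CM = price − variable cost = €303.93 − €240.25 = €63.68. Break-even units = €3,622,500 ÷ €63.68 = 56,885.99; break-even revenue = 56,885.99 × €303.93 = €17,289,359.69.
Current sales = 143,460 × €303.93 = €43,601,797.80.
Margin of safety = €43,601,797.80 − €17,289,359.69 = €26,312,438.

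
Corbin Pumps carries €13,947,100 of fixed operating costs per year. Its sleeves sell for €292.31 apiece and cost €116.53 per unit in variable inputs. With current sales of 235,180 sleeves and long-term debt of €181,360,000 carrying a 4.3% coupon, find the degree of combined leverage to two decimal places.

2.11

At 235,180 units, contribution = 235,180 × €175.78 = €41,339,940.40.
Subtracting fixed costs: EBIT = €41,339,940.40 − €13,947,100 = €27,392,840.40. Interest = €7,798,480.00, so EBIT − I = €19,594,360.40.
DCL = contribution ÷ (EBIT − I) = €41,339,940.40 ÷ €19,594,360.40 = 2.1098.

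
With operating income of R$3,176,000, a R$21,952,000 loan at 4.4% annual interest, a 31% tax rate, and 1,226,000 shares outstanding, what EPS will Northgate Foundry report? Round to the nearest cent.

Interest = R$965,888.00, so EBT = R$3,176,000 − R$965,888.00 = R$2,210,112.00.
Net income = R$2,210,112.00 × (1 − 0.31) = R$1,524,977.28.
Per share: R$1,524,977.28 / 1,226,000 shares = R$1.24.

R$1.24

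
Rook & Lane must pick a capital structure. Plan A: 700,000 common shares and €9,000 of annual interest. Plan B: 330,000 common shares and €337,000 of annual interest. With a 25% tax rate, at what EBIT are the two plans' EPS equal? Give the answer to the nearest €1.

€629,541

At indifference, (EBIT − 9,000)(1 − t)/700,000 = (EBIT − 337,000)(1 − t)/330,000.
The (1 − t) factor cancels: (EBIT − 9,000) × 330,000 = (EBIT − 337,000) × 700,000.
EBIT × (700,000 − 330,000) = 337,000 × 700,000 − 9,000 × 330,000 = 232,930,000,000, so EBIT = 232,930,000,000 ÷ 370,000 = 629,540.54.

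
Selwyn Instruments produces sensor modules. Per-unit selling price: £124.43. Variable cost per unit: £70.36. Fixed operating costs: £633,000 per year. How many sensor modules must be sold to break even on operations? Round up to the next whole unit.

11,708 sensor modules

Contribution margin per unit = £124.43 − £70.36 = £54.07.
Units to break even: £633,000 ÷ £54.07 = 11,707.05, rounded up to 11,708.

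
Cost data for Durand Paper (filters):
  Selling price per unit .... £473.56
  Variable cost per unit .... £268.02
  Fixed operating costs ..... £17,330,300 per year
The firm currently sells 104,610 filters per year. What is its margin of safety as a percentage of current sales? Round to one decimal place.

19.4%

Unit CM = price − variable cost = £473.56 − £268.02 = £205.54. Break-even units = £17,330,300 ÷ £205.54 = 84,315.95; break-even revenue = 84,315.95 × £473.56 = £39,928,660.45.
Current sales = 104,610 × £473.56 = £49,539,111.60.
Margin of safety = (£49,539,111.60 − £39,928,660.45) ÷ £49,539,111.60 = 19.4%.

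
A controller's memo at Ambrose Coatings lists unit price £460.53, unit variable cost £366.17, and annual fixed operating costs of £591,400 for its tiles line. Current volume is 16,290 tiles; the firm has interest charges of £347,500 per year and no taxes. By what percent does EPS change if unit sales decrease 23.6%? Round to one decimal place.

-60.6%

Total contribution margin = 16,290 × £94.36 = £1,537,124.40.
EBIT = £1,537,124.40 − £591,400 = £945,724.40.
After interest of £347,500.00, pre-tax earnings = £598,224.40.
Degree of combined leverage = contribution ÷ (EBIT − I) = £1,537,124.40 ÷ £598,224.40 = 2.5695.
%ΔEPS = DCL × %ΔSales = 2.5695 × -23.6% = -60.6%.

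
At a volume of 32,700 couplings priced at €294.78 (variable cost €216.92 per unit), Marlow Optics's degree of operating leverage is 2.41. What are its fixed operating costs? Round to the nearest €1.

Total contribution margin = 32,700 × €77.86 = €2,546,022.00.
Since DOL = CM ÷ EBIT, EBIT = €2,546,022.00 ÷ 2.41 = €1,056,440.66.
And FC = contribution − EBIT = €2,546,022.00 − €1,056,440.66 = €1,489,581.

€1,489,581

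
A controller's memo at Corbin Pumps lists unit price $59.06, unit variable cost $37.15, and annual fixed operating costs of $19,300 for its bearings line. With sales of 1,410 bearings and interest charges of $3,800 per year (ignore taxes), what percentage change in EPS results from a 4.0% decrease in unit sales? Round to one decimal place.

Total contribution margin = 1,410 × $21.91 = $30,893.10.
Operating income = contribution − fixed costs = $30,893.10 − $19,300 = $11,593.10.
Interest = $3,800.00, so EBIT − I = $7,793.10.
DCL = total CM / (EBIT − I) = $30,893.10 / $7,793.10 = 3.9642.
EPS therefore changes by 3.9642 × (-4.0%) = -15.9%.

-15.9%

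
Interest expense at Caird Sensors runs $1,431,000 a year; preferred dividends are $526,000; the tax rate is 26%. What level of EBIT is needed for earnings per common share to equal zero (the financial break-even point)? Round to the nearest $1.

Grossing the preferred dividend up to pre-tax terms: $526,000 / (1 − 0.26) = $710,810.81.
EPS = 0 when EBIT covers interest plus the pre-tax preferred burden: $1,431,000 + $710,810.81 = $2,141,810.81.

$2,141,811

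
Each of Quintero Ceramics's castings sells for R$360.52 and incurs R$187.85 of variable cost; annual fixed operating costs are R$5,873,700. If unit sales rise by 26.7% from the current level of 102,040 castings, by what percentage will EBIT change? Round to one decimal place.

+40.1%

Total contribution margin = 102,040 × R$172.67 = R$17,619,246.80.
Operating income = contribution − fixed costs = R$17,619,246.80 − R$5,873,700 = R$11,745,546.80.
Degree of operating leverage = R$17,619,246.80 / R$11,745,546.80 = 1.5001.
So EBIT moves 1.5001 × (+26.7%) = +40.1%.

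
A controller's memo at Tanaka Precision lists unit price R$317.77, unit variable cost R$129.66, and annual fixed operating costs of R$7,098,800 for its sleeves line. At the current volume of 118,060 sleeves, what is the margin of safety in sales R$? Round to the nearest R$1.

R$25,524,083

Each unit contributes R$317.77 − R$129.66 = R$188.11. Break-even units = R$7,098,800 ÷ R$188.11 = 37,737.49; break-even revenue = 37,737.49 × R$317.77 = R$11,991,843.47.
Actual sales revenue = 118,060 × R$317.77 = R$37,515,926.20.
Margin of safety = R$37,515,926.20 − R$11,991,843.47 = R$25,524,083.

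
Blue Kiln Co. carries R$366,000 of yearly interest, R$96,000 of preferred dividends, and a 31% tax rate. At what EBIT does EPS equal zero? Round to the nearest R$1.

Preferred dividends are paid after tax, so their pre-tax equivalent is R$96,000 ÷ (1 − 0.31) = R$139,130.43.
EPS = 0 when EBIT covers interest plus the pre-tax preferred burden: R$366,000 + R$139,130.43 = R$505,130.43.

R$505,130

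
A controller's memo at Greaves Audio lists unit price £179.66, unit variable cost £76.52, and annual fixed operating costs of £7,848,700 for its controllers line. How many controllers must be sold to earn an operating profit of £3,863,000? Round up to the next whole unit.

113,552 controllers

Contribution margin per unit = £179.66 − £76.52 = £103.14.
Units = (FC + target) / CM = (£7,848,700 + £3,863,000) / £103.14 = 113,551.48, so 113,552 controllers.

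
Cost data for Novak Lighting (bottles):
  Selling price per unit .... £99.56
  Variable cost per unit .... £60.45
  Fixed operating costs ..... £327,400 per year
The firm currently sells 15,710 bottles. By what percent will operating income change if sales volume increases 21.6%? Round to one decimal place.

Contribution at this volume is 15,710 × £39.11 = £614,418.10.
Subtracting fixed costs: EBIT = £614,418.10 − £327,400 = £287,018.10.
Degree of operating leverage = £614,418.10 / £287,018.10 = 2.1407.
So EBIT moves 2.1407 × (+21.6%) = +46.2%.

+46.2%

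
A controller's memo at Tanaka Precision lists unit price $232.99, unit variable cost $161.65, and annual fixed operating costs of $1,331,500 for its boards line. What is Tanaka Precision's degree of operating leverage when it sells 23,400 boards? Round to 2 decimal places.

Contribution at this volume is 23,400 × $71.34 = $1,669,356.00.
Subtracting fixed costs: EBIT = $1,669,356.00 − $1,331,500 = $337,856.00.
Degree of operating leverage = $1,669,356.00 / $337,856.00 = 4.9410.

4.94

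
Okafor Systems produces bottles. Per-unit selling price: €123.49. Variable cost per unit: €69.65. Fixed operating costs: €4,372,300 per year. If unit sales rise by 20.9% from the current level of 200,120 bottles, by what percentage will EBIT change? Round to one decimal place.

At 200,120 units, contribution = 200,120 × €53.84 = €10,774,460.80.
Operating income = contribution − fixed costs = €10,774,460.80 − €4,372,300 = €6,402,160.80.
DOL = contribution ÷ EBIT = €10,774,460.80 ÷ €6,402,160.80 = 1.6829.
Operating income changes by 1.6829 × +20.9% = +35.2%.

+35.2%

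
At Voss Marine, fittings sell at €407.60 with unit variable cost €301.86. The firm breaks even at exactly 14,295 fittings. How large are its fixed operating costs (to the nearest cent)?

€1,511,553.30

Unit CM = price − variable cost = €407.60 − €301.86 = €105.74.
Since BE = FC / CM, FC = 14,295 × €105.74 = €1,511,553.30.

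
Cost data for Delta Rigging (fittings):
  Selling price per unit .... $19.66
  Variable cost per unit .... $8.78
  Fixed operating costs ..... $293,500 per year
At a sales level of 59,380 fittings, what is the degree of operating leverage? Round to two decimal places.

1.83

Total contribution margin = 59,380 × $10.88 = $646,054.40.
Subtracting fixed costs: EBIT = $646,054.40 − $293,500 = $352,554.40.
So DOL = total CM / EBIT = $646,054.40 / $352,554.40 = 1.8325.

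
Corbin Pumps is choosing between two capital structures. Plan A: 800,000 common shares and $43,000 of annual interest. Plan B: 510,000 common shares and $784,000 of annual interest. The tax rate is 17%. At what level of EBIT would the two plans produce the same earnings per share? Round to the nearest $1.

At indifference, (EBIT − 43,000)(1 − t)/800,000 = (EBIT − 784,000)(1 − t)/510,000.
Cancelling (1 − t) and cross-multiplying: 510,000·(EBIT − 43,000) = 800,000·(EBIT − 784,000).
EBIT × (800,000 − 510,000) = 784,000 × 800,000 − 43,000 × 510,000 = 605,270,000,000, so EBIT = 605,270,000,000 ÷ 290,000 = 2,087,137.93.

$2,087,138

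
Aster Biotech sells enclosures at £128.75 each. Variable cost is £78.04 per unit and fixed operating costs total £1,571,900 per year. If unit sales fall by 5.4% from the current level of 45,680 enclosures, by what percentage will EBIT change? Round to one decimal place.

Total contribution margin = 45,680 × £50.71 = £2,316,432.80.
Operating income = contribution − fixed costs = £2,316,432.80 − £1,571,900 = £744,532.80.
DOL = contribution ÷ EBIT = £2,316,432.80 ÷ £744,532.80 = 3.1113.
%ΔEBIT = DOL × %ΔSales = 3.1113 × -5.4% = -16.8%.

-16.8%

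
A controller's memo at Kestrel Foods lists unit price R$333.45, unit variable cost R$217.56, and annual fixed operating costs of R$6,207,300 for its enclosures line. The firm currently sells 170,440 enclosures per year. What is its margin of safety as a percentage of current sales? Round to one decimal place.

68.6%

Unit CM = price − variable cost = R$333.45 − R$217.56 = R$115.89. Break-even units = R$6,207,300 ÷ R$115.89 = 53,562.00; break-even revenue = 53,562.00 × R$333.45 = R$17,860,248.38.
Current sales = 170,440 × R$333.45 = R$56,833,218.00.
Margin of safety = (R$56,833,218.00 − R$17,860,248.38) ÷ R$56,833,218.00 = 68.6%.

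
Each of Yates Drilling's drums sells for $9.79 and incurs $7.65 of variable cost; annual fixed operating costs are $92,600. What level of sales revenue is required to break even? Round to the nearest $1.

$423,623

CM per unit = $9.79 − $7.65 = $2.14; CM ratio = $2.14 / $9.79 = 0.2186.
Break-even revenue = fixed costs × price ÷ CM = $92,600 × $9.79 ÷ $2.14 = $423,623.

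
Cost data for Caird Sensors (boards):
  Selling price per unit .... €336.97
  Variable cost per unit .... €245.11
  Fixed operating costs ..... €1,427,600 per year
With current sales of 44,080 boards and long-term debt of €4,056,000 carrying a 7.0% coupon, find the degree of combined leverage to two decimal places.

At 44,080 units, contribution = 44,080 × €91.86 = €4,049,188.80.
Subtracting fixed costs: EBIT = €4,049,188.80 − €1,427,600 = €2,621,588.80. Interest = €283,920.00, so EBIT − I = €2,337,668.80.
DCL = contribution ÷ (EBIT − I) = €4,049,188.80 ÷ €2,337,668.80 = 1.7321.

1.73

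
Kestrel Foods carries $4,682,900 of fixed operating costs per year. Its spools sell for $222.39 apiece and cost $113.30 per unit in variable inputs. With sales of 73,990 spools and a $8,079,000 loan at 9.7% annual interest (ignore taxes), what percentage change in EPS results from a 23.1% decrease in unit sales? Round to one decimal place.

Contribution at this volume is 73,990 × $109.09 = $8,071,569.10.
EBIT = $8,071,569.10 − $4,682,900 = $3,388,669.10.
Interest = $783,663.00, so EBIT − I = $2,605,006.10.
Degree of combined leverage = contribution ÷ (EBIT − I) = $8,071,569.10 ÷ $2,605,006.10 = 3.0985.
%ΔEPS = DCL × %ΔSales = 3.0985 × -23.1% = -71.6%.

-71.6%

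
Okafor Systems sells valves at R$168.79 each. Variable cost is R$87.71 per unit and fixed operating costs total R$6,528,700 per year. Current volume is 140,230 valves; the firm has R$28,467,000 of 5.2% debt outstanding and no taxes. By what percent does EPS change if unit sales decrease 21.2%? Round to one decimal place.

At 140,230 units, contribution = 140,230 × R$81.08 = R$11,369,848.40.
EBIT = R$11,369,848.40 − R$6,528,700 = R$4,841,148.40.
Interest = R$1,480,284.00, so EBIT − I = R$3,360,864.40.
DCL = total CM / (EBIT − I) = R$11,369,848.40 / R$3,360,864.40 = 3.3830.
%ΔEPS = DCL × %ΔSales = 3.3830 × -21.2% = -71.7%.

-71.7%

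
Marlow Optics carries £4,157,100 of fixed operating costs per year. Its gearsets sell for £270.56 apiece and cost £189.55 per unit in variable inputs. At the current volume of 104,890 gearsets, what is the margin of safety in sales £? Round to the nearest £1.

Contribution margin per unit = £270.56 − £189.55 = £81.01. Break-even units = £4,157,100 ÷ £81.01 = 51,315.89; break-even revenue = 51,315.89 × £270.56 = £13,884,026.37.
Current sales = 104,890 × £270.56 = £28,379,038.40.
Margin of safety = £28,379,038.40 − £13,884,026.37 = £14,495,012.

£14,495,012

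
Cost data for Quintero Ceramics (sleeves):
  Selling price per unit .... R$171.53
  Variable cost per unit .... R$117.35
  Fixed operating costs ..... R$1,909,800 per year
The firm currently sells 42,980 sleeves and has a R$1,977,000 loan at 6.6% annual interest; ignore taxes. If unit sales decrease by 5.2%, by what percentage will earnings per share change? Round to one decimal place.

-42.0%

At 42,980 units, contribution = 42,980 × R$54.18 = R$2,328,656.40.
Operating income = contribution − fixed costs = R$2,328,656.40 − R$1,909,800 = R$418,856.40.
Interest = R$130,482.00, so EBIT − I = R$288,374.40.
Degree of combined leverage = contribution ÷ (EBIT − I) = R$2,328,656.40 ÷ R$288,374.40 = 8.0751.
%ΔEPS = DCL × %ΔSales = 8.0751 × -5.2% = -42.0%.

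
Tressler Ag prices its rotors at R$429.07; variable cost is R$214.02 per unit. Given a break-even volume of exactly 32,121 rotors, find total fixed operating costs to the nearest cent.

R$6,907,621.05

Contribution margin per unit = R$429.07 − R$214.02 = R$215.05.
Fixed costs = break-even units × CM = 32,121 × R$215.05 = R$6,907,621.05.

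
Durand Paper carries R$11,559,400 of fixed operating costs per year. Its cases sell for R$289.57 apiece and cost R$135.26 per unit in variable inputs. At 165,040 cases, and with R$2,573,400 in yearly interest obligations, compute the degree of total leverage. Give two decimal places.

Contribution at this volume is 165,040 × R$154.31 = R$25,467,322.40.
EBIT = R$25,467,322.40 − R$11,559,400 = R$13,907,922.40. Interest = R$2,573,400.00.
DOL = R$25,467,322.40 ÷ R$13,907,922.40 = 1.8311; DFL = R$13,907,922.40 ÷ R$11,334,522.40 = 1.2270.
DCL = DOL × DFL = 1.8311 × 1.2270 = 2.2468.

2.25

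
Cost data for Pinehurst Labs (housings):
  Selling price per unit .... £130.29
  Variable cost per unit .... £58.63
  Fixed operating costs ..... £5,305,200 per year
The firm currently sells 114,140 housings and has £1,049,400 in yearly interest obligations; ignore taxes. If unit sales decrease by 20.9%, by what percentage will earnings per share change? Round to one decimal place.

At 114,140 units, contribution = 114,140 × £71.66 = £8,179,272.40.
Operating income = contribution − fixed costs = £8,179,272.40 − £5,305,200 = £2,874,072.40.
Interest = £1,049,400.00, so EBIT − I = £1,824,672.40.
DCL = total CM / (EBIT − I) = £8,179,272.40 / £1,824,672.40 = 4.4826.
%ΔEPS = DCL × %ΔSales = 4.4826 × -20.9% = -93.7%.

-93.7%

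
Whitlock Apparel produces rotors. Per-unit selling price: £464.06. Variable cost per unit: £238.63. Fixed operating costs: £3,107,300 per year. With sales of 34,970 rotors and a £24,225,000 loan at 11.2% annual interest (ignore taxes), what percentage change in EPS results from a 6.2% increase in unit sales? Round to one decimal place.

Total contribution margin = 34,970 × £225.43 = £7,883,287.10.
Operating income = contribution − fixed costs = £7,883,287.10 − £3,107,300 = £4,775,987.10.
After interest of £2,713,200.00, pre-tax earnings = £2,062,787.10.
Degree of combined leverage = contribution ÷ (EBIT − I) = £7,883,287.10 ÷ £2,062,787.10 = 3.8217.
%ΔEPS = DCL × %ΔSales = 3.8217 × +6.2% = +23.7%.

+23.7%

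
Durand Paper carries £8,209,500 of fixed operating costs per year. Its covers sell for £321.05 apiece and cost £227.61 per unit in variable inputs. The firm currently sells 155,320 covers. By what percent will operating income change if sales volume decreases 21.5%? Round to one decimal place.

-49.5%

Total contribution margin = 155,320 × £93.44 = £14,513,100.80.
EBIT = £14,513,100.80 − £8,209,500 = £6,303,600.80.
Degree of operating leverage = £14,513,100.80 / £6,303,600.80 = 2.3024.
%ΔEBIT = DOL × %ΔSales = 2.3024 × -21.5% = -49.5%.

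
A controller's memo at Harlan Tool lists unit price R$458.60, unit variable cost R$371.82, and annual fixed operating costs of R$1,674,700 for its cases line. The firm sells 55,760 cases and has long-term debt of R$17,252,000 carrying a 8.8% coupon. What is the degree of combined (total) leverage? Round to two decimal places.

2.94

Contribution at this volume is 55,760 × R$86.78 = R$4,838,852.80.
Subtracting fixed costs: EBIT = R$4,838,852.80 − R$1,674,700 = R$3,164,152.80. Interest = R$1,518,176.00.
DOL = R$4,838,852.80 ÷ R$3,164,152.80 = 1.5293; DFL = R$3,164,152.80 ÷ R$1,645,976.80 = 1.9224.
Combined leverage = 1.5293 × 1.9224 = 2.9399.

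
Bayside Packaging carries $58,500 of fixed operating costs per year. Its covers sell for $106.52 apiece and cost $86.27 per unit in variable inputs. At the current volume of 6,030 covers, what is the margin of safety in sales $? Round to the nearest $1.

Each unit contributes $106.52 − $86.27 = $20.25. Break-even units = $58,500 ÷ $20.25 = 2,888.89; break-even revenue = 2,888.89 × $106.52 = $307,724.44.
Current sales = 6,030 × $106.52 = $642,315.60.
Margin of safety = $642,315.60 − $307,724.44 = $334,591.

$334,591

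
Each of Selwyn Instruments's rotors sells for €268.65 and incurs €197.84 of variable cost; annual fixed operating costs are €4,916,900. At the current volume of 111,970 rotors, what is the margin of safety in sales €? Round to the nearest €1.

Each unit contributes €268.65 − €197.84 = €70.81. Break-even units = €4,916,900 ÷ €70.81 = 69,437.93; break-even revenue = 69,437.93 × €268.65 = €18,654,500.56.
Current sales = 111,970 × €268.65 = €30,080,740.50.
Margin of safety = €30,080,740.50 − €18,654,500.56 = €11,426,240.

€11,426,240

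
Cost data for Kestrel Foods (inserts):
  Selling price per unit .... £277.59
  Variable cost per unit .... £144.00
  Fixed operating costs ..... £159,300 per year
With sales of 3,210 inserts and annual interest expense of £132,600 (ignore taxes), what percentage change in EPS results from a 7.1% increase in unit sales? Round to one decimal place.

At 3,210 units, contribution = 3,210 × £133.59 = £428,823.90.
Operating income = contribution − fixed costs = £428,823.90 − £159,300 = £269,523.90.
After interest of £132,600.00, pre-tax earnings = £136,923.90.
Degree of combined leverage = contribution ÷ (EBIT − I) = £428,823.90 ÷ £136,923.90 = 3.1318.
%ΔEPS = DCL × %ΔSales = 3.1318 × +7.1% = +22.2%.

+22.2%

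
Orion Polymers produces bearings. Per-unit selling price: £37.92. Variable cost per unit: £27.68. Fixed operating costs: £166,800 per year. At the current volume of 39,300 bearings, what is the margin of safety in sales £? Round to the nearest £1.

£872,575

Unit CM = price − variable cost = £37.92 − £27.68 = £10.24. Break-even units = £166,800 ÷ £10.24 = 16,289.06; break-even revenue = 16,289.06 × £37.92 = £617,681.25.
Actual sales revenue = 39,300 × £37.92 = £1,490,256.00.
Margin of safety = £1,490,256.00 − £617,681.25 = £872,575.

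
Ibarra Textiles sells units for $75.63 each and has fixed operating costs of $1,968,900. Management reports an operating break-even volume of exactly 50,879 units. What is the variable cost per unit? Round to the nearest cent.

$36.93

At break-even, FC = Q × (P − VC), so P − VC = $1,968,900 ÷ 50,879 = $38.6977.
Hence VC = price − CM = $75.63 − $38.6977 = $36.93.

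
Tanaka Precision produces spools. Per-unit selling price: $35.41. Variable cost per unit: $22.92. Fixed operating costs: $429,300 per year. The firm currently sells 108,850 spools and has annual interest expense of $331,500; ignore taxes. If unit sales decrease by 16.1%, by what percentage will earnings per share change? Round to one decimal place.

Total contribution margin = 108,850 × $12.49 = $1,359,536.50.
EBIT = $1,359,536.50 − $429,300 = $930,236.50.
After interest of $331,500.00, pre-tax earnings = $598,736.50.
Degree of combined leverage = contribution ÷ (EBIT − I) = $1,359,536.50 ÷ $598,736.50 = 2.2707.
EPS therefore changes by 2.2707 × (-16.1%) = -36.6%.

-36.6%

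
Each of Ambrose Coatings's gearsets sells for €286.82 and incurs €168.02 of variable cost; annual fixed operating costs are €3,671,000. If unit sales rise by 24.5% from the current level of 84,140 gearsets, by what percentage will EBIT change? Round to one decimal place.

+38.7%

Total contribution margin = 84,140 × €118.80 = €9,995,832.00.
Subtracting fixed costs: EBIT = €9,995,832.00 − €3,671,000 = €6,324,832.00.
So DOL = total CM / EBIT = €9,995,832.00 / €6,324,832.00 = 1.5804.
%ΔEBIT = DOL × %ΔSales = 1.5804 × +24.5% = +38.7%.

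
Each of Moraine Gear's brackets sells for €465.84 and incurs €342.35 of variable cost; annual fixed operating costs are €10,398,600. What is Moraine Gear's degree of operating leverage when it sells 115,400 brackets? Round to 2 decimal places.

3.70

Total contribution margin = 115,400 × €123.49 = €14,250,746.00.
Subtracting fixed costs: EBIT = €14,250,746.00 − €10,398,600 = €3,852,146.00.
Degree of operating leverage = €14,250,746.00 / €3,852,146.00 = 3.6994.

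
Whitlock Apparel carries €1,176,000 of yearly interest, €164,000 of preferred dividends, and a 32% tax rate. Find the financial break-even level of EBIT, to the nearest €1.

€1,417,176

Preferred dividends are paid after tax, so their pre-tax equivalent is €164,000 ÷ (1 − 0.32) = €241,176.47.
Financial break-even EBIT = interest + D_p ÷ (1 − t) = €1,176,000 + €241,176.47 = €1,417,176.47.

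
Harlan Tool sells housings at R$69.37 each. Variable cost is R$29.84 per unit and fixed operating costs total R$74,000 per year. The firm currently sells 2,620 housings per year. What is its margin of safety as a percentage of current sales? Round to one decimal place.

Each unit contributes R$69.37 − R$29.84 = R$39.53. Break-even units = R$74,000 ÷ R$39.53 = 1,872.00; break-even revenue = 1,872.00 × R$69.37 = R$129,860.36.
Actual sales revenue = 2,620 × R$69.37 = R$181,749.40.
Margin of safety = (R$181,749.40 − R$129,860.36) ÷ R$181,749.40 = 28.5%.

28.5%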